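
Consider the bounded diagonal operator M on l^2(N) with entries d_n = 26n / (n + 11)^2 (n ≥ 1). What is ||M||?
||M|| = 13/22 (attained at n = 11)

For M diagonal, ||M|| = sup_n |d_n|. Treat f(x) = 26x / (x + 11)^2 for real x > 0. By the quotient rule, f'(x) = 26(11 - x)/(x + 11)^3, which is positive for x < 11 and negative for x > 11. So f has a unique maximum at x = 11, and since 11 is a positive integer, the supremum over n ≥ 1 is attained at n = 11: d_11 = 26·11/(11 + 11)^2 = 26·11/484 = 13/22. Hence ||M|| = 13/22.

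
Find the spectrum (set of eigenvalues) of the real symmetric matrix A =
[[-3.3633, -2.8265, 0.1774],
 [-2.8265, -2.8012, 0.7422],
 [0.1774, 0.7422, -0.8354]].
sigma(A) ≈ {-6, -1, 0}

A is real symmetric, so its spectrum consists of real eigenvalues. Expanding the characteristic polynomial of the displayed matrix gives
  det(λ I - A) = p(λ) = λ^3 + (7)λ^2 + (6)λ + (0).
Solving p(λ) = 0 yields eigenvalues ≈ -6, -1, 0. (A is shown rounded to 4 decimals, so these recover the underlying integer eigenvalues to within that precision.)
Verification: the trace of A = -7 equals the sum of eigenvalues -7, and det(A) ≈ 0.0001 matches the eigenvalue product 0.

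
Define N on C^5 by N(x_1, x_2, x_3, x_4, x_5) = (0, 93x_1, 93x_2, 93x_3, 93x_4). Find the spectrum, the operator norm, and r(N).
sigma(N) = {0}; ||N|| = 93; r(N) = 0. (N is nilpotent with N^5 = 0.)

On C^5, N is a strictly lower-triangular matrix with 93 on the subdiagonal and zeros elsewhere, so its characteristic polynomial is lambda^5 and every eigenvalue is 0: sigma(N) = {0}. For the operator norm, N e_i = 93e_{i+1} for i = 1, ..., 4 and N e_5 = 0, so the singular values of N are 93 (with multiplicity 4) and 0; hence ||N|| = 93. The spectral radius r(N) = max|lambda| = 0. Note ||N|| > r(N) — characteristic of non-normal nilpotent operators. Indeed N^5 = 0.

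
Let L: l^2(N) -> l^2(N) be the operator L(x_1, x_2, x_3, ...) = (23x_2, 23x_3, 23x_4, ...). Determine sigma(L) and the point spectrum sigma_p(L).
sigma(L) = closed disk {z in C : |z| ≤ 23}; sigma_p(L) = open disk {z in C : |z| < 23}

Note L = 23·V where V is the unit left shift (V x)_k = x_{k+1}; so sigma(L) = 23·sigma(V) and ||L|| = 23||V||. ||L x||^2 = 529sum_{k≥2} |x_k|^2 ≤ 529||x||^2, with equality on {x : x_1 = 0}, so ||L|| = 23. For any lambda with |lambda| < 23, set r = lambda/23 (|r| < 1); the vector x = (1, r, r^2, ...) is in l^2 and satisfies L x = 23(r, r^2, ...) = lambda x, so lambda is an eigenvalue. On the boundary |lambda| = 23 the geometric series diverges, so no l^2 eigenvector exists, but these lambda lie in the approximate point spectrum. Hence sigma(L) is the closed disk of radius 23 and sigma_p(L) is the open disk.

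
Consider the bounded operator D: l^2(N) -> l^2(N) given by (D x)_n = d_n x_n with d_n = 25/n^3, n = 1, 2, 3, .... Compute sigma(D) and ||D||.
sigma(D) = {25/n^3 : n ≥ 1} ∪ {0}; ||D|| = 25

A bounded diagonal operator on l^2 with diagonal entries d_n has spectrum equal to the closure of {d_n : n ≥ 1}: every d_n is an eigenvalue (with eigenvector e_n), so {d_n} ⊂ sigma(D); the spectrum is closed, so its closure is too; and for lambda not in the closure, (D - lambda I) has bounded inverse (the diagonal entries 1/(d_n - lambda) are bounded). For our sequence d_n = 25/n^3, n = 1, 2, 3, ...:
  - {d_n} = {25/n^3 : n ≥ 1}; the only limit point is 0
  - closure = {25/n^3 : n ≥ 1} ∪ {0}
For the norm: a diagonal operator has ||D|| = sup_n |d_n|. Here d_n = 25/n^3 is positive and decreasing, so sup_n |d_n| = d_1 = 25. So ||D|| = 25.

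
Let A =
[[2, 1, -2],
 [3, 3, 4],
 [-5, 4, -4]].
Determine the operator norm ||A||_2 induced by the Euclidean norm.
||A||_2 ≈ 8.2302 (= sqrt(largest eigenvalue of A^T A))

||A||_2 = sigma_max(A) = sqrt(lambda_max(A^T A)). Form the symmetric matrix M = A^T A =
[[38, -9, 28],
 [-9, 26, -6],
 [28, -6, 36]].
Its characteristic polynomial (trace, sum of principal 2x2 minors, determinant of M give the coefficients) is
  p(λ) = det(λ I - M) = λ^3 - 100λ^2 + 2391λ - 13924.
No integer candidate from the rational root theorem (±divisors of 13924) is a root, so the roots are irrational. The cubic discriminant is Δ = 1487971364 > 0, so there are three distinct real roots. p(8) = -684 and p(9) = 224 have opposite signs, so a root lies in (8, 9); Newton's method refines it to λ ≈ 8.7375. p(23) = 336 and p(24) = -316 have opposite signs, so a root lies in (23, 24); Newton's method refines it to λ ≈ 23.5266. p(67) = -1864 and p(68) = 696 have opposite signs, so a root lies in (67, 68); Newton's method refines it to λ ≈ 67.7359. Check (Vieta): the three roots sum to 100, matching tr M = 100.
So the eigenvalues of A^T A are ≈ 8.7375, 23.5266, 67.7359 (all ≥ 0, as they must be for A^T A). The largest is λ_max ≈ 67.7359, hence ||A||_2 = sqrt(λ_max) ≈ 8.2302.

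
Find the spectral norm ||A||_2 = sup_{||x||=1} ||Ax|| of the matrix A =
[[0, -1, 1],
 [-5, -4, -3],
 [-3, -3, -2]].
||A||_2 ≈ 8.4779 (= sqrt(largest eigenvalue of A^T A))

||A||_2 = sigma_max(A) = sqrt(lambda_max(A^T A)). Form the symmetric matrix M = A^T A =
[[34, 29, 21],
 [29, 26, 17],
 [21, 17, 14]].
Its characteristic polynomial (trace, sum of principal 2x2 minors, determinant of M give the coefficients) is
  p(λ) = det(λ I - M) = λ^3 - 74λ^2 + 153λ - 16.
No integer candidate from the rational root theorem (±divisors of 16) is a root, so the roots are irrational. The cubic discriminant is Δ = 91180864 > 0, so there are three distinct real roots. p(0) = -16 and p(1) = 64 have opposite signs, so a root lies in (0, 1); Newton's method refines it to λ ≈ 0.1105. p(2) = 2 and p(3) = -196 have opposite signs, so a root lies in (2, 3); Newton's method refines it to λ ≈ 2.0151. p(71) = -4276 and p(72) = 632 have opposite signs, so a root lies in (71, 72); Newton's method refines it to λ ≈ 71.8744. Check (Vieta): the three roots sum to 74, matching tr M = 74.
So the eigenvalues of A^T A are ≈ 0.1105, 2.0151, 71.8744 (all ≥ 0, as they must be for A^T A). The largest is λ_max ≈ 71.8744, hence ||A||_2 = sqrt(λ_max) ≈ 8.4779.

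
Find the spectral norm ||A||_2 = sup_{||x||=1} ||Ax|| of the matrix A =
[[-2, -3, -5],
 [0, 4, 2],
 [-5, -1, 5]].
||A||_2 ≈ 8.0774 (= sqrt(largest eigenvalue of A^T A))

||A||_2 = sigma_max(A) = sqrt(lambda_max(A^T A)). Form the symmetric matrix M = A^T A =
[[29, 11, -15],
 [11, 26, 18],
 [-15, 18, 54]].
Its characteristic polynomial (trace, sum of principal 2x2 minors, determinant of M give the coefficients) is
  p(λ) = det(λ I - M) = λ^3 - 109λ^2 + 3054λ - 12996.
No integer candidate from the rational root theorem (±divisors of 12996) is a root, so the roots are irrational. The cubic discriminant is Δ = 2865859380 > 0, so there are three distinct real roots. p(5) = -326 and p(6) = 1620 have opposite signs, so a root lies in (5, 6); Newton's method refines it to λ ≈ 5.1611. p(38) = 532 and p(39) = -360 have opposite signs, so a root lies in (38, 39); Newton's method refines it to λ ≈ 38.5946. p(65) = -386 and p(66) = 1260 have opposite signs, so a root lies in (65, 66); Newton's method refines it to λ ≈ 65.2443. Check (Vieta): the three roots sum to 109, matching tr M = 109.
So the eigenvalues of A^T A are ≈ 5.1611, 38.5946, 65.2443 (all ≥ 0, as they must be for A^T A). The largest is λ_max ≈ 65.2443, hence ||A||_2 = sqrt(λ_max) ≈ 8.0774.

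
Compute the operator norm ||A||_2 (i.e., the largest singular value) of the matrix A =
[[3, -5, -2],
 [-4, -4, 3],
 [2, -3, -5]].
||A||_2 ≈ 8.3929 (= sqrt(largest eigenvalue of A^T A))

||A||_2 = sigma_max(A) = sqrt(lambda_max(A^T A)). Form the symmetric matrix M = A^T A =
[[29, -5, -28],
 [-5, 50, 13],
 [-28, 13, 38]].
Its characteristic polynomial (trace, sum of principal 2x2 minors, determinant of M give the coefficients) is
  p(λ) = det(λ I - M) = λ^3 - 117λ^2 + 3474λ - 13689.
No integer candidate from the rational root theorem (±divisors of 13689) is a root, so the roots are irrational. The cubic discriminant is Δ = 4896431289 > 0, so there are three distinct real roots. p(4) = -1601 and p(5) = 881 have opposite signs, so a root lies in (4, 5); Newton's method refines it to λ ≈ 4.6354. p(41) = 989 and p(42) = -81 have opposite signs, so a root lies in (41, 42); Newton's method refines it to λ ≈ 41.9238. p(70) = -809 and p(71) = 1079 have opposite signs, so a root lies in (70, 71); Newton's method refines it to λ ≈ 70.4408. Check (Vieta): the three roots sum to 117, matching tr M = 117.
So the eigenvalues of A^T A are ≈ 4.6354, 41.9238, 70.4408 (all ≥ 0, as they must be for A^T A). The largest is λ_max ≈ 70.4408, hence ||A||_2 = sqrt(λ_max) ≈ 8.3929.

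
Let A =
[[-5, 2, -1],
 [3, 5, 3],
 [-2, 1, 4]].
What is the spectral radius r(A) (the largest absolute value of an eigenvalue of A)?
r(A) ≈ 6.3454

The eigenvalues of A are the roots of its characteristic polynomial. With M = A (coefficients from the trace, the sum of principal 2x2 minors, and det A):
  p(λ) = det(λ I - M) = λ^3 - 4λ^2 - 36λ + 134.
No integer candidate from the rational root theorem (±divisors of 134) is a root, so the roots are irrational. The cubic discriminant is Δ = 104180 > 0, so there are three distinct real roots. p(-6) = -10 and p(-5) = 89 have opposite signs, so a root lies in (-6, -5); Newton's method refines it to λ ≈ -5.9154. p(3) = 17 and p(4) = -10 have opposite signs, so a root lies in (3, 4); Newton's method refines it to λ ≈ 3.57. p(6) = -10 and p(7) = 29 have opposite signs, so a root lies in (6, 7); Newton's method refines it to λ ≈ 6.3454. Check (Vieta): the three roots sum to 4, matching tr M = 4.
Thus the eigenvalues (to 4 decimals) are -5.9154 (modulus 5.9154); 3.57 (modulus 3.57); 6.3454 (modulus 6.3454). The spectral radius is the largest modulus: r(A) ≈ 6.3454. (Cross-check: r(A) ≤ ||A||_2 ≈ 6.9838; equality holds whenever A is normal, though it can also hold for some non-normal A.)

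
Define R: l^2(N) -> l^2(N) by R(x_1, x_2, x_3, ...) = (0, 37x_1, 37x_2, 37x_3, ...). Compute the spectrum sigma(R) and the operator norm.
sigma(R) = closed disk {z in C : |z| ≤ 37}; ||R|| = 37

Note R = 37·U where U is the unit right shift (U x)_k = x_{k-1} (with x_0 := 0); so ||R|| = 37||U|| and sigma(R) = 37·sigma(U). ||R x||^2 = sum_{k≥1} |37x_k|^2 = 1369||x||^2, so ||R|| = 37 and sigma(R) ⊂ {|z| ≤ 37}. For any |lambda| < 37, the equation (R - lambda I) x = 0 forces x_1 = 0, then 37x_k = lambda x_{k+1} ⇒ x = 0, so R has no eigenvalues. But (R - lambda I) is not surjective for |lambda| < 37: solving (R - lambda I) x = e_1 would require x_n proportional to (lambda/37)^(-n), which is not in l^2. So every |lambda| < 37 lies in the residual spectrum. The boundary |lambda| = 37 is in the approximate point spectrum (the spectrum is closed). Hence sigma(R) is the closed disk of radius 37.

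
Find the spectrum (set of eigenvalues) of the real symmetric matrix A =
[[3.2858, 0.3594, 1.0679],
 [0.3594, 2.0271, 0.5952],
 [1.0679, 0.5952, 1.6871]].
sigma(A) ≈ {1, 2, 4}

A is real symmetric, so its spectrum consists of real eigenvalues. Expanding the characteristic polynomial of the displayed matrix gives
  det(λ I - A) = p(λ) = λ^3 + (-7)λ^2 + (14)λ + (-8).
Solving p(λ) = 0 yields eigenvalues ≈ 1, 2, 4. (A is shown rounded to 4 decimals, so these recover the underlying integer eigenvalues to within that precision.)
Verification: the trace of A = 7 equals the sum of eigenvalues 7, and det(A) ≈ 8.0004 matches the eigenvalue product 8.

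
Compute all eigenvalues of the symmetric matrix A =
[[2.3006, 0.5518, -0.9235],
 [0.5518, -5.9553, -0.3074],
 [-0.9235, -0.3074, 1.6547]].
sigma(A) ≈ {-6, 1, 3}

A is real symmetric, so its spectrum consists of real eigenvalues. Expanding the characteristic polynomial of the displayed matrix gives
  det(λ I - A) = p(λ) = λ^3 + (2)λ^2 + (-21)λ + (18).
Solving p(λ) = 0 yields eigenvalues ≈ -6, 1, 3. (A is shown rounded to 4 decimals, so these recover the underlying integer eigenvalues to within that precision.)
Verification: the trace of A = -2 equals the sum of eigenvalues -2, and det(A) ≈ -17.9996 matches the eigenvalue product -18.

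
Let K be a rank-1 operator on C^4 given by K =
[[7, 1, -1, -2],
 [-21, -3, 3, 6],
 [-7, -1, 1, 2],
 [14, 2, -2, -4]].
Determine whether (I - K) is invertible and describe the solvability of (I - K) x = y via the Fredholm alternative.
(I - K) is singular (det(I - K) = 0, i.e. 1 ∈ sigma(K)). (I - K) x = y is solvable iff y ⊥ ker((I - K)^*) = span{(7, 1, -1, -2)}, i.e. iff 7y_1 + y_2 - y_3 - 2y_4 = 0. When solvable, the solutions are x = y + c·(1, -3, -1, 2), c arbitrary (ker(I - K) = span{(1, -3, -1, 2)}, dimension 1).

K has rank 1, so it is an outer product K = u v^T: every row of K is a multiple of one row vector. Reading off the entries, u = (1, -3, -1, 2) and v = (7, 1, -1, -2) (row i of K equals u_i·v^T). A rank-one matrix u v^T satisfies K u = u (v·u) and kills the (3)-dimensional subspace v^⊥, so its characteristic polynomial is lambda^3 (lambda - v·u) with v·u = tr K = 1. Hence the eigenvalues of I - K are 1 (multiplicity 3) and 1 - (1) = 0, so det(I - K) = 0. (Direct check: I - K =
[[-6, -1, 1, 2],
 [21, 4, -3, -6],
 [7, 1, 0, -2],
 [-14, -2, 2, 5]]
has determinant 0.) So 1 is an eigenvalue of K and (I - K) is not invertible. The finite-dimensional Fredholm alternative says: either (I - K) is invertible, or ker(I - K) ≠ {0} and then range(I - K) = ker((I - K)^*)^⊥, with dim ker(I - K) = dim ker((I - K)^*). We are in the second case, so we need both kernels. Kernel of I - K: (I - K) u = u - u (v·u) = u - u = 0, so ker(I - K) = span{u} = span{(1, -3, -1, 2)} (it is exactly 1-dimensional because rank(I - K) = 3). Kernel of the adjoint: K is real, so (I - K)^* = I - K^T = I - v u^T, and (I - v u^T) v = v - v (u·v) = 0; hence ker((I - K)^*) = span{v} = span{(7, 1, -1, -2)}. Therefore (I - K) x = y is solvable iff <y, v> = 0, i.e. iff 7y_1 + y_2 - y_3 - 2y_4 = 0. When this holds, K y = u (v·y) = 0, so (I - K) y = y and x = y is a particular solution; the full solution set is the line x = y + c·u = y + c·(1, -3, -1, 2), c ∈ C.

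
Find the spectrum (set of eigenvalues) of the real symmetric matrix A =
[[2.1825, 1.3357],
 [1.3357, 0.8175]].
sigma(A) ≈ {0, 3}

A is real symmetric, so its spectrum consists of real eigenvalues. Expanding the characteristic polynomial of the displayed matrix gives
  det(λ I - A) = p(λ) = λ^2 + (-3)λ + (0).
Solving p(λ) = 0 yields eigenvalues ≈ 0, 3. (A is shown rounded to 4 decimals, so these recover the underlying integer eigenvalues to within that precision.)
Verification: the trace of A = 3 equals the sum of eigenvalues 3, and det(A) ≈ 0.0001 matches the eigenvalue product 0.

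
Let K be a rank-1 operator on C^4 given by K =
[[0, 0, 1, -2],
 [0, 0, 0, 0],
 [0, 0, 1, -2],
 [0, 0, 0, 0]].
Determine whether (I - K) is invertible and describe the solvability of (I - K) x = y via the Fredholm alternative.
(I - K) is singular (det(I - K) = 0, i.e. 1 ∈ sigma(K)). (I - K) x = y is solvable iff y ⊥ ker((I - K)^*) = span{(0, 0, 1, -2)}, i.e. iff y_3 - 2y_4 = 0. When solvable, the solutions are x = y + c·(1, 0, 1, 0), c arbitrary (ker(I - K) = span{(1, 0, 1, 0)}, dimension 1).

K has rank 1, so it is an outer product K = u v^T: every row of K is a multiple of one row vector. Reading off the entries, u = (1, 0, 1, 0) and v = (0, 0, 1, -2) (row i of K equals u_i·v^T). A rank-one matrix u v^T satisfies K u = u (v·u) and kills the (3)-dimensional subspace v^⊥, so its characteristic polynomial is lambda^3 (lambda - v·u) with v·u = tr K = 1. Hence the eigenvalues of I - K are 1 (multiplicity 3) and 1 - (1) = 0, so det(I - K) = 0. (Direct check: I - K =
[[1, 0, -1, 2],
 [0, 1, 0, 0],
 [0, 0, 0, 2],
 [0, 0, 0, 1]]
has determinant 0.) So 1 is an eigenvalue of K and (I - K) is not invertible. The finite-dimensional Fredholm alternative says: either (I - K) is invertible, or ker(I - K) ≠ {0} and then range(I - K) = ker((I - K)^*)^⊥, with dim ker(I - K) = dim ker((I - K)^*). We are in the second case, so we need both kernels. Kernel of I - K: (I - K) u = u - u (v·u) = u - u = 0, so ker(I - K) = span{u} = span{(1, 0, 1, 0)} (it is exactly 1-dimensional because rank(I - K) = 3). Kernel of the adjoint: K is real, so (I - K)^* = I - K^T = I - v u^T, and (I - v u^T) v = v - v (u·v) = 0; hence ker((I - K)^*) = span{v} = span{(0, 0, 1, -2)}. Therefore (I - K) x = y is solvable iff <y, v> = 0, i.e. iff y_3 - 2y_4 = 0. When this holds, K y = u (v·y) = 0, so (I - K) y = y and x = y is a particular solution; the full solution set is the line x = y + c·u = y + c·(1, 0, 1, 0), c ∈ C.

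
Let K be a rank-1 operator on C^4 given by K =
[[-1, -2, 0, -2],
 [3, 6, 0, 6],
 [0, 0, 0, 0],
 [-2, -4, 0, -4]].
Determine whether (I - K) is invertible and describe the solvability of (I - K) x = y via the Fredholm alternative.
(I - K) is singular (det(I - K) = 0, i.e. 1 ∈ sigma(K)). (I - K) x = y is solvable iff y ⊥ ker((I - K)^*) = span{(-1, -2, 0, -2)}, i.e. iff -y_1 - 2y_2 - 2y_4 = 0. When solvable, the solutions are x = y + c·(1, -3, 0, 2), c arbitrary (ker(I - K) = span{(1, -3, 0, 2)}, dimension 1).

K has rank 1, so it is an outer product K = u v^T: every row of K is a multiple of one row vector. Reading off the entries, u = (1, -3, 0, 2) and v = (-1, -2, 0, -2) (row i of K equals u_i·v^T). A rank-one matrix u v^T satisfies K u = u (v·u) and kills the (3)-dimensional subspace v^⊥, so its characteristic polynomial is lambda^3 (lambda - v·u) with v·u = tr K = 1. Hence the eigenvalues of I - K are 1 (multiplicity 3) and 1 - (1) = 0, so det(I - K) = 0. (Direct check: I - K =
[[2, 2, 0, 2],
 [-3, -5, 0, -6],
 [0, 0, 1, 0],
 [2, 4, 0, 5]]
has determinant 0.) So 1 is an eigenvalue of K and (I - K) is not invertible. The finite-dimensional Fredholm alternative says: either (I - K) is invertible, or ker(I - K) ≠ {0} and then range(I - K) = ker((I - K)^*)^⊥, with dim ker(I - K) = dim ker((I - K)^*). We are in the second case, so we need both kernels. Kernel of I - K: (I - K) u = u - u (v·u) = u - u = 0, so ker(I - K) = span{u} = span{(1, -3, 0, 2)} (it is exactly 1-dimensional because rank(I - K) = 3). Kernel of the adjoint: K is real, so (I - K)^* = I - K^T = I - v u^T, and (I - v u^T) v = v - v (u·v) = 0; hence ker((I - K)^*) = span{v} = span{(-1, -2, 0, -2)}. Therefore (I - K) x = y is solvable iff <y, v> = 0, i.e. iff -y_1 - 2y_2 - 2y_4 = 0. When this holds, K y = u (v·y) = 0, so (I - K) y = y and x = y is a particular solution; the full solution set is the line x = y + c·u = y + c·(1, -3, 0, 2), c ∈ C.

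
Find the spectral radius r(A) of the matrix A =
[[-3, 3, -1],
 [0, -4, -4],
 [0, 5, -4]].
r(A) = 6

The eigenvalues of A are the roots of its characteristic polynomial. With M = A (coefficients from the trace, the sum of principal 2x2 minors, and det A):
  p(λ) = det(λ I - M) = λ^3 + 11λ^2 + 60λ + 108.
By the rational root theorem any rational root is an integer divisor of 108. Testing λ = -3: p(-3) = -27 + 99 - 180 + 108 = 0, so λ = -3 is a root. Dividing out (λ + 3) leaves p(λ) = (λ + 3)(λ^2 + 8λ + 36). For λ^2 + 8λ + 36 the discriminant is -80. It is negative, so the roots are the complex-conjugate pair λ = -4 ± (sqrt(80)/2) i ≈ -4 ± 4.4721i. For a conjugate pair the product of the roots equals the constant term, so |λ|^2 = 36 and |λ| = sqrt(36) = 6.
Thus the eigenvalues (to 4 decimals) are -4 ± 4.4721i (modulus 6); -3 (modulus 3). The spectral radius is the largest modulus: r(A) = 6. (Cross-check: r(A) ≤ ||A||_2 ≈ 7.3817; equality holds whenever A is normal, though it can also hold for some non-normal A.)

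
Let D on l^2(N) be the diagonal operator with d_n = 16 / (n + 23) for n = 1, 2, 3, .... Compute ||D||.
||D|| = 2/3 (attained at n = 1)

For D diagonal, ||D|| = sup_n |d_n| = sup_n 16/(n + 23). This is positive and strictly decreasing in n, so the supremum is attained at n = 1: d_1 = 16/(1 + 23) = 2/3. Hence ||D|| = 2/3.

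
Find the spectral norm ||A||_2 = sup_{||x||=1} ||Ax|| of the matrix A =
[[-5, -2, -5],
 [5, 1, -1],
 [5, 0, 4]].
||A||_2 ≈ 10.2385 (= sqrt(largest eigenvalue of A^T A))

||A||_2 = sigma_max(A) = sqrt(lambda_max(A^T A)). Form the symmetric matrix M = A^T A =
[[75, 15, 40],
 [15, 5, 9],
 [40, 9, 42]].
Its characteristic polynomial (trace, sum of principal 2x2 minors, determinant of M give the coefficients) is
  p(λ) = det(λ I - M) = λ^3 - 122λ^2 + 1829λ - 3025.
No integer candidate from the rational root theorem (±divisors of 3025) is a root, so the roots are irrational. The cubic discriminant is Δ = 15247820313 > 0, so there are three distinct real roots. p(1) = -1317 and p(2) = 153 have opposite signs, so a root lies in (1, 2); Newton's method refines it to λ ≈ 1.888. p(15) = 335 and p(16) = -897 have opposite signs, so a root lies in (15, 16); Newton's method refines it to λ ≈ 15.2844. p(104) = -7497 and p(105) = 1595 have opposite signs, so a root lies in (104, 105); Newton's method refines it to λ ≈ 104.8276. Check (Vieta): the three roots sum to 122, matching tr M = 122.
So the eigenvalues of A^T A are ≈ 1.888, 15.2844, 104.8276 (all ≥ 0, as they must be for A^T A). The largest is λ_max ≈ 104.8276, hence ||A||_2 = sqrt(λ_max) ≈ 10.2385.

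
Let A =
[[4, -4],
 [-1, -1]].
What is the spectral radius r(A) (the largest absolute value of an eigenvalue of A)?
r(A) = (3 + sqrt(41))/2 ≈ 4.7016

The eigenvalues of A are the roots of its characteristic polynomial. With M = A (coefficients from the trace and determinant):
  p(λ) = det(λ I - M) = λ^2 - 3λ - 8.
For λ^2 - 3λ - 8 the discriminant is 41. It is nonnegative but not a perfect square, so the roots are real and irrational: λ = (3 ± sqrt(41))/2 ≈ 4.7016, -1.7016.
Thus the eigenvalues (to 4 decimals) are 4.7016 (modulus 4.7016); -1.7016 (modulus 1.7016). The spectral radius is the largest modulus: r(A) = (3 + sqrt(41))/2 ≈ 4.7016. (Cross-check: r(A) ≤ ||A||_2 ≈ 5.6569; equality holds whenever A is normal, though it can also hold for some non-normal A.)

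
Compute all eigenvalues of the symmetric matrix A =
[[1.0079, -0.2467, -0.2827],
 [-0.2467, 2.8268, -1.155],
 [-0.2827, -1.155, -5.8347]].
sigma(A) ≈ {-6, 1, 3}

A is real symmetric, so its spectrum consists of real eigenvalues. Expanding the characteristic polynomial of the displayed matrix gives
  det(λ I - A) = p(λ) = λ^3 + (2)λ^2 + (-21)λ + (18).
Solving p(λ) = 0 yields eigenvalues ≈ -6, 1, 3. (A is shown rounded to 4 decimals, so these recover the underlying integer eigenvalues to within that precision.)
Verification: the trace of A = -2 equals the sum of eigenvalues -2, and det(A) ≈ -18.0003 matches the eigenvalue product -18.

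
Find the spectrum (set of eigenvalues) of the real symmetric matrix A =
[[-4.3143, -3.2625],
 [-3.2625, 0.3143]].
sigma(A) ≈ {-6, 2}

A is real symmetric, so its spectrum consists of real eigenvalues. Expanding the characteristic polynomial of the displayed matrix gives
  det(λ I - A) = p(λ) = λ^2 + (4)λ + (-12).
Solving p(λ) = 0 yields eigenvalues ≈ -6, 2. (A is shown rounded to 4 decimals, so these recover the underlying integer eigenvalues to within that precision.)
Verification: the trace of A = -4 equals the sum of eigenvalues -4, and det(A) ≈ -11.9999 matches the eigenvalue product -12.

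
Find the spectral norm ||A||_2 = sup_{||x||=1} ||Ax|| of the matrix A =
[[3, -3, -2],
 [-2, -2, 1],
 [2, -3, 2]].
||A||_2 ≈ 5.5518 (= sqrt(largest eigenvalue of A^T A))

||A||_2 = sigma_max(A) = sqrt(lambda_max(A^T A)). Form the symmetric matrix M = A^T A =
[[17, -11, -4],
 [-11, 22, -2],
 [-4, -2, 9]].
Its characteristic polynomial (trace, sum of principal 2x2 minors, determinant of M give the coefficients) is
  p(λ) = det(λ I - M) = λ^3 - 48λ^2 + 584λ - 1681.
No integer candidate from the rational root theorem (±divisors of 1681) is a root, so the roots are irrational. The cubic discriminant is Δ = 17362309 > 0, so there are three distinct real roots. p(4) = -49 and p(5) = 164 have opposite signs, so a root lies in (4, 5); Newton's method refines it to λ ≈ 4.2036. p(12) = 143 and p(13) = -4 have opposite signs, so a root lies in (12, 13); Newton's method refines it to λ ≈ 12.9745. p(30) = -361 and p(31) = 86 have opposite signs, so a root lies in (30, 31); Newton's method refines it to λ ≈ 30.822. Check (Vieta): the three roots sum to 48, matching tr M = 48.
So the eigenvalues of A^T A are ≈ 4.2036, 12.9745, 30.822 (all ≥ 0, as they must be for A^T A). The largest is λ_max ≈ 30.822, hence ||A||_2 = sqrt(λ_max) ≈ 5.5518.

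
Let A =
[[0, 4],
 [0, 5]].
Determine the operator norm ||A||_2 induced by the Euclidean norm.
||A||_2 = sqrt(41) ≈ 6.4031 (= sqrt(largest eigenvalue of A^T A))

||A||_2 = sigma_max(A) = sqrt(lambda_max(A^T A)). Form the symmetric matrix M = A^T A =
[[0, 0],
 [0, 41]].
Its characteristic polynomial (trace, determinant of M give the coefficients) is
  p(λ) = det(λ I - M) = λ^2 - 41λ.
For λ^2 - 41λ the discriminant is 1681. It is a perfect square (41^2), so the roots are rational: λ = (41 ± 41)/2 = 41, 0.
So the eigenvalues of A^T A are ≈ 0, 41 (all ≥ 0, as they must be for A^T A). The largest is λ_max = 41, hence ||A||_2 = sqrt(λ_max) = sqrt(41) ≈ 6.4031.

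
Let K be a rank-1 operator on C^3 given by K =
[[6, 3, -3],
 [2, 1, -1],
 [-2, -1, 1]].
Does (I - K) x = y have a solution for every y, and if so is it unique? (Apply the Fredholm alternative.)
(I - K) is invertible (det(I - K) = -7 ≠ 0), so for every y in C^3 the equation (I - K) x = y has a unique solution.

K has rank 1, so it is an outer product K = u v^T: every row of K is a multiple of one row vector. Reading off the entries, u = (-3, -1, 1) and v = (-2, -1, 1) (row i of K equals u_i·v^T). A rank-one matrix u v^T satisfies K u = u (v·u) and kills the (2)-dimensional subspace v^⊥, so its characteristic polynomial is lambda^2 (lambda - v·u) with v·u = tr K = 8. Hence the eigenvalues of I - K are 1 (multiplicity 2) and 1 - (8) = -7, so det(I - K) = -7. (Direct check: I - K =
[[-5, -3, 3],
 [-2, 0, 1],
 [2, 1, 0]]
has determinant -7.) The finite-dimensional Fredholm alternative says: either (I - K) is invertible, or ker(I - K) ≠ {0} and then range(I - K) = ker((I - K)^*)^⊥, with dim ker(I - K) = dim ker((I - K)^*). Since det(I - K) ≠ 0, 1 is not an eigenvalue of K and ker(I - K) = {0}, so we are in the first case: for every y there is a unique x = (I - K)^(-1) y. Explicitly, by the Sherman–Morrison formula, (I - u v^T)^(-1) = I + u v^T/(1 - v·u), i.e. (I - K)^(-1) = I + K/(-7).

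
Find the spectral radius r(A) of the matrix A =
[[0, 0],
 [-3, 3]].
r(A) = 3

The eigenvalues of A are the roots of its characteristic polynomial. With M = A (coefficients from the trace and determinant):
  p(λ) = det(λ I - M) = λ^2 - 3λ.
For λ^2 - 3λ the discriminant is 9. It is a perfect square (3^2), so the roots are rational: λ = (3 ± 3)/2 = 3, 0.
Thus the eigenvalues (to 4 decimals) are 3 (modulus 3); 0 (modulus 0). The spectral radius is the largest modulus: r(A) = 3. (Cross-check: r(A) ≤ ||A||_2 ≈ 4.2426; equality holds whenever A is normal, though it can also hold for some non-normal A.)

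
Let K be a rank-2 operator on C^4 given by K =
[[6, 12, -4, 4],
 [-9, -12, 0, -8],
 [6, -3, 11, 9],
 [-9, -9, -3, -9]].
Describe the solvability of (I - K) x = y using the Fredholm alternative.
(I - K) is invertible (det(I - K) = -55 ≠ 0), so for every y in C^4 the equation (I - K) x = y has a unique solution.

K has rank 2 and factors as K = U V^T = u1 v1^T + u2 v2^T with u1 = (-2, 3, -2, 3), v1 = (-3, -3, -1, -3), u2 = (-2, 1, 3, 0), v2 = (0, -3, 3, 1) (multiplying out reproduces the displayed K). The nonzero eigenvalues of U V^T coincide with those of the 2 x 2 matrix G = V^T U = [[v1·u1, v1·u2], [v2·u1, v2·u2]] = [[-10, 0], [-12, 6]], and by the Sylvester determinant identity det(I_4 - U V^T) = det(I_2 - V^T U) = det([[11, 0], [12, -5]]) = (11)(-5) - (0)(12) = -55. (Direct check: I - K =
[[-5, -12, 4, -4],
 [9, 13, 0, 8],
 [-6, 3, -10, -9],
 [9, 9, 3, 10]]
has determinant -55.) The finite-dimensional Fredholm alternative says: either (I - K) is invertible, or ker(I - K) ≠ {0} and then range(I - K) = ker((I - K)^*)^⊥, with dim ker(I - K) = dim ker((I - K)^*). Since det(I - K) ≠ 0, 1 is not an eigenvalue of K and ker(I - K) = {0}, so we are in the first case: for every y there is a unique x = (I - K)^(-1) y. (Explicitly, by the Woodbury identity, (I - U V^T)^(-1) = I + U (I_2 - G)^(-1) V^T.)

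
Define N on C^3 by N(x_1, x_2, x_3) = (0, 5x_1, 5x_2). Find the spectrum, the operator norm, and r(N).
sigma(N) = {0}; ||N|| = 5; r(N) = 0. (N is nilpotent with N^3 = 0.)

On C^3, N is a strictly lower-triangular matrix with 5 on the subdiagonal and zeros elsewhere, so its characteristic polynomial is lambda^3 and every eigenvalue is 0: sigma(N) = {0}. For the operator norm, N e_i = 5e_{i+1} for i = 1, ..., 2 and N e_3 = 0, so the singular values of N are 5 (with multiplicity 2) and 0; hence ||N|| = 5. The spectral radius r(N) = max|lambda| = 0. Note ||N|| > r(N) — characteristic of non-normal nilpotent operators. Indeed N^3 = 0.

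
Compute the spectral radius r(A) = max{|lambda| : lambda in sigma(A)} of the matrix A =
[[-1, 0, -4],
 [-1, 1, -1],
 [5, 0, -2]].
r(A) = sqrt(22) ≈ 4.6904

The eigenvalues of A are the roots of its characteristic polynomial. With M = A (coefficients from the trace, the sum of principal 2x2 minors, and det A):
  p(λ) = det(λ I - M) = λ^3 + 2λ^2 + 19λ - 22.
By the rational root theorem any rational root is an integer divisor of 22. Testing λ = 1: p(1) = 1 + 2 + 19 - 22 = 0, so λ = 1 is a root. Dividing out (λ - 1) leaves p(λ) = (λ - 1)(λ^2 + 3λ + 22). For λ^2 + 3λ + 22 the discriminant is -79. It is negative, so the roots are the complex-conjugate pair λ = -3/2 ± (sqrt(79)/2) i ≈ -1.5 ± 4.4441i. For a conjugate pair the product of the roots equals the constant term, so |λ|^2 = 22 and |λ| = sqrt(22) ≈ 4.6904.
Thus the eigenvalues (to 4 decimals) are -1.5 ± 4.4441i (modulus 4.6904); 1 (modulus 1). The spectral radius is the largest modulus: r(A) = sqrt(22) ≈ 4.6904. (Cross-check: r(A) ≤ ||A||_2 ≈ 5.4622; equality holds whenever A is normal, though it can also hold for some non-normal A.)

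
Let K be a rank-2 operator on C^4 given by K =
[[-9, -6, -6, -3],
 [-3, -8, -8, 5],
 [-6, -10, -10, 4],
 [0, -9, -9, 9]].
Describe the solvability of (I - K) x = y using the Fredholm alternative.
(I - K) is invertible (det(I - K) = -35 ≠ 0), so for every y in C^4 the equation (I - K) x = y has a unique solution.

K has rank 2 and factors as K = U V^T = u1 v1^T + u2 v2^T with u1 = (0, 2, 2, 3), v1 = (0, -3, -3, 3), u2 = (3, 1, 2, 0), v2 = (-3, -2, -2, -1) (multiplying out reproduces the displayed K). The nonzero eigenvalues of U V^T coincide with those of the 2 x 2 matrix G = V^T U = [[v1·u1, v1·u2], [v2·u1, v2·u2]] = [[-3, -9], [-11, -15]], and by the Sylvester determinant identity det(I_4 - U V^T) = det(I_2 - V^T U) = det([[4, 9], [11, 16]]) = (4)(16) - (9)(11) = -35. (Direct check: I - K =
[[10, 6, 6, 3],
 [3, 9, 8, -5],
 [6, 10, 11, -4],
 [0, 9, 9, -8]]
has determinant -35.) The finite-dimensional Fredholm alternative says: either (I - K) is invertible, or ker(I - K) ≠ {0} and then range(I - K) = ker((I - K)^*)^⊥, with dim ker(I - K) = dim ker((I - K)^*). Since det(I - K) ≠ 0, 1 is not an eigenvalue of K and ker(I - K) = {0}, so we are in the first case: for every y there is a unique x = (I - K)^(-1) y. (Explicitly, by the Woodbury identity, (I - U V^T)^(-1) = I + U (I_2 - G)^(-1) V^T.)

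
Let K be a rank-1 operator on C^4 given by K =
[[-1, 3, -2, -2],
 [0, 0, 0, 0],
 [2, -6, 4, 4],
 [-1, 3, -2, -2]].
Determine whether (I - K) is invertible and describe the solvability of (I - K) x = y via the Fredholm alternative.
(I - K) is singular (det(I - K) = 0, i.e. 1 ∈ sigma(K)). (I - K) x = y is solvable iff y ⊥ ker((I - K)^*) = span{(-1, 3, -2, -2)}, i.e. iff -y_1 + 3y_2 - 2y_3 - 2y_4 = 0. When solvable, the solutions are x = y + c·(1, 0, -2, 1), c arbitrary (ker(I - K) = span{(1, 0, -2, 1)}, dimension 1).

K has rank 1, so it is an outer product K = u v^T: every row of K is a multiple of one row vector. Reading off the entries, u = (1, 0, -2, 1) and v = (-1, 3, -2, -2) (row i of K equals u_i·v^T). A rank-one matrix u v^T satisfies K u = u (v·u) and kills the (3)-dimensional subspace v^⊥, so its characteristic polynomial is lambda^3 (lambda - v·u) with v·u = tr K = 1. Hence the eigenvalues of I - K are 1 (multiplicity 3) and 1 - (1) = 0, so det(I - K) = 0. (Direct check: I - K =
[[2, -3, 2, 2],
 [0, 1, 0, 0],
 [-2, 6, -3, -4],
 [1, -3, 2, 3]]
has determinant 0.) So 1 is an eigenvalue of K and (I - K) is not invertible. The finite-dimensional Fredholm alternative says: either (I - K) is invertible, or ker(I - K) ≠ {0} and then range(I - K) = ker((I - K)^*)^⊥, with dim ker(I - K) = dim ker((I - K)^*). We are in the second case, so we need both kernels. Kernel of I - K: (I - K) u = u - u (v·u) = u - u = 0, so ker(I - K) = span{u} = span{(1, 0, -2, 1)} (it is exactly 1-dimensional because rank(I - K) = 3). Kernel of the adjoint: K is real, so (I - K)^* = I - K^T = I - v u^T, and (I - v u^T) v = v - v (u·v) = 0; hence ker((I - K)^*) = span{v} = span{(-1, 3, -2, -2)}. Therefore (I - K) x = y is solvable iff <y, v> = 0, i.e. iff -y_1 + 3y_2 - 2y_3 - 2y_4 = 0. When this holds, K y = u (v·y) = 0, so (I - K) y = y and x = y is a particular solution; the full solution set is the line x = y + c·u = y + c·(1, 0, -2, 1), c ∈ C.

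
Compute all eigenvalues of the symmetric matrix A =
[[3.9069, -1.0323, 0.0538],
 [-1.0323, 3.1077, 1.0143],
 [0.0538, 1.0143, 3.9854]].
sigma(A) ≈ {2, 4, 5}

A is real symmetric, so its spectrum consists of real eigenvalues. Expanding the characteristic polynomial of the displayed matrix gives
  det(λ I - A) = p(λ) = λ^3 + (-11)λ^2 + (38)λ + (-40).
Solving p(λ) = 0 yields eigenvalues ≈ 2, 4, 5. (A is shown rounded to 4 decimals, so these recover the underlying integer eigenvalues to within that precision.)
Verification: the trace of A = 11 equals the sum of eigenvalues 11, and det(A) ≈ 40.0005 matches the eigenvalue product 40.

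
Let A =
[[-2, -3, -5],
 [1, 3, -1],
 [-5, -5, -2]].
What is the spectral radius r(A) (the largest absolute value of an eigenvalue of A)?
r(A) = 7

The eigenvalues of A are the roots of its characteristic polynomial. With M = A (coefficients from the trace, the sum of principal 2x2 minors, and det A):
  p(λ) = det(λ I - M) = λ^3 + λ^2 - 35λ + 49.
By the rational root theorem any rational root is an integer divisor of 49. Testing λ = -7: p(-7) = -343 + 49 + 245 + 49 = 0, so λ = -7 is a root. Dividing out (λ + 7) leaves p(λ) = (λ + 7)(λ^2 - 6λ + 7). For λ^2 - 6λ + 7 the discriminant is 8. It is nonnegative but not a perfect square, so the roots are real and irrational: λ = (6 ± sqrt(8))/2 ≈ 4.4142, 1.5858.
Thus the eigenvalues (to 4 decimals) are 4.4142 (modulus 4.4142); 1.5858 (modulus 1.5858); -7 (modulus 7). The spectral radius is the largest modulus: r(A) = 7. (Cross-check: r(A) ≤ ||A||_2 ≈ 9.2821; equality holds whenever A is normal, though it can also hold for some non-normal A.)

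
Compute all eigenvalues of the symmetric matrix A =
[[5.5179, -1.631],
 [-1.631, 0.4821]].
sigma(A) ≈ {0, 6}

A is real symmetric, so its spectrum consists of real eigenvalues. Expanding the characteristic polynomial of the displayed matrix gives
  det(λ I - A) = p(λ) = λ^2 + (-6)λ + (0).
Solving p(λ) = 0 yields eigenvalues ≈ 0, 6. (A is shown rounded to 4 decimals, so these recover the underlying integer eigenvalues to within that precision.)
Verification: the trace of A = 6 equals the sum of eigenvalues 6, and det(A) ≈ 0.0000 matches the eigenvalue product 0.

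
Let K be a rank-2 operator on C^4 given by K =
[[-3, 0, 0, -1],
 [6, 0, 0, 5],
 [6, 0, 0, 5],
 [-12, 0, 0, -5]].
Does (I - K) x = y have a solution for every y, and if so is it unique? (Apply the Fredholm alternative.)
(I - K) is invertible (det(I - K) = 12 ≠ 0), so for every y in C^4 the equation (I - K) x = y has a unique solution.

K has rank 2 and factors as K = U V^T = u1 v1^T + u2 v2^T with u1 = (0, 3, 3, -1), v1 = (3, 0, 0, 2), u2 = (1, 1, 1, 3), v2 = (-3, 0, 0, -1) (multiplying out reproduces the displayed K). The nonzero eigenvalues of U V^T coincide with those of the 2 x 2 matrix G = V^T U = [[v1·u1, v1·u2], [v2·u1, v2·u2]] = [[-2, 9], [1, -6]], and by the Sylvester determinant identity det(I_4 - U V^T) = det(I_2 - V^T U) = det([[3, -9], [-1, 7]]) = (3)(7) - (-9)(-1) = 12. (Direct check: I - K =
[[4, 0, 0, 1],
 [-6, 1, 0, -5],
 [-6, 0, 1, -5],
 [12, 0, 0, 6]]
has determinant 12.) The finite-dimensional Fredholm alternative says: either (I - K) is invertible, or ker(I - K) ≠ {0} and then range(I - K) = ker((I - K)^*)^⊥, with dim ker(I - K) = dim ker((I - K)^*). Since det(I - K) ≠ 0, 1 is not an eigenvalue of K and ker(I - K) = {0}, so we are in the first case: for every y there is a unique x = (I - K)^(-1) y. (Explicitly, by the Woodbury identity, (I - U V^T)^(-1) = I + U (I_2 - G)^(-1) V^T.)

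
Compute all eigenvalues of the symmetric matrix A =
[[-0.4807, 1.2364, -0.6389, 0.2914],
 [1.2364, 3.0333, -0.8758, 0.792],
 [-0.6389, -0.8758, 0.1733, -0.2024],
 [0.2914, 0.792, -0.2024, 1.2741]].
sigma(A) ≈ {-1, 0, 1, 4}

A is real symmetric, so its spectrum consists of real eigenvalues. Expanding the characteristic polynomial of the displayed matrix gives
  det(λ I - A) = p(λ) = λ^4 + (-4)λ^3 + (-1)λ^2 + (4)λ + (0).
Solving p(λ) = 0 yields eigenvalues ≈ -1, 0, 1, 4. (A is shown rounded to 4 decimals, so these recover the underlying integer eigenvalues to within that precision.)
Verification: the trace of A = 4 equals the sum of eigenvalues 4, and det(A) ≈ 0.0001 matches the eigenvalue product 0.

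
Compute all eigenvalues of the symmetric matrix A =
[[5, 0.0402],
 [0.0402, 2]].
sigma(A) ≈ {2, 5}

A is real symmetric, so its spectrum consists of real eigenvalues. Expanding the characteristic polynomial of the displayed matrix gives
  det(λ I - A) = p(λ) = λ^2 + (-7)λ + (10).
Solving p(λ) = 0 yields eigenvalues ≈ 2, 5. (A is shown rounded to 4 decimals, so these recover the underlying integer eigenvalues to within that precision.)
Verification: the trace of A = 7 equals the sum of eigenvalues 7, and det(A) ≈ 9.9999 matches the eigenvalue product 10.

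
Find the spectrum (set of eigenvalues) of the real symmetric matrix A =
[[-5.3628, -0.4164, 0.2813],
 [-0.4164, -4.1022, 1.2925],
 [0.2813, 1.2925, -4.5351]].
sigma(A) ≈ {-6, -5, -3}

A is real symmetric, so its spectrum consists of real eigenvalues. Expanding the characteristic polynomial of the displayed matrix gives
  det(λ I - A) = p(λ) = λ^3 + (14)λ^2 + (63)λ + (90.0019).
Solving p(λ) = 0 yields eigenvalues ≈ -6, -5, -3. (A is shown rounded to 4 decimals, so these recover the underlying integer eigenvalues to within that precision.)
Verification: the trace of A = -14 equals the sum of eigenvalues -14, and det(A) ≈ -90.0019 matches the eigenvalue product -90.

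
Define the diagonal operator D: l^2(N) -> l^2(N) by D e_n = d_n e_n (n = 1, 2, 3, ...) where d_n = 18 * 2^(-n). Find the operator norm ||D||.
||D|| = 9 (attained at n = 1)

For D diagonal, ||D|| = sup_n |d_n|. The sequence d_n = 18 * 2^(-n) is positive and strictly decreasing (ratio 2^(-1) < 1), so the supremum is d_1 = 18/2 = 9. Hence ||D|| = 9.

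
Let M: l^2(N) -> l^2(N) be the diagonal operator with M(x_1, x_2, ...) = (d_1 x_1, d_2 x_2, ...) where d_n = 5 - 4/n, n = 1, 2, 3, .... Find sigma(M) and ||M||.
sigma(M) = {5 - 4/n : n ≥ 1} ∪ {5}; ||M|| = 5

A bounded diagonal operator on l^2 with diagonal entries d_n has spectrum equal to the closure of {d_n : n ≥ 1}: every d_n is an eigenvalue (with eigenvector e_n), so {d_n} ⊂ sigma(M); the spectrum is closed, so its closure is too; and for lambda not in the closure, (M - lambda I) has bounded inverse (the diagonal entries 1/(d_n - lambda) are bounded). For our sequence d_n = 5 - 4/n, n = 1, 2, 3, ...:
  - {d_n} = {5 - 4/n : n ≥ 1}; the only limit point is 5
  - closure = {5 - 4/n : n ≥ 1} ∪ {5}
For the norm: a diagonal operator has ||M|| = sup_n |d_n|. Here d_n = 5 - 4/n increases monotonically from d_1 = 1 toward 5, with all terms in [1, 5); so sup_n |d_n| = 5 (the supremum is the limit, not attained). So ||M|| = 5.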